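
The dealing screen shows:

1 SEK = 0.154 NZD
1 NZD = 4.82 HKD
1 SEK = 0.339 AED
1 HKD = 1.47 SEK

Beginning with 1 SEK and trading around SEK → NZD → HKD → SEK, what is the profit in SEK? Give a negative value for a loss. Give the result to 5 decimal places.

0.09115

1 SEK × 0.154 = 0.154 NZD
0.154 NZD × 4.82 = 0.74228 HKD
0.74228 HKD × 1.47 = 1.0911516 SEK
Net change: 1.0911516 − 1 = 0.0911516 SEK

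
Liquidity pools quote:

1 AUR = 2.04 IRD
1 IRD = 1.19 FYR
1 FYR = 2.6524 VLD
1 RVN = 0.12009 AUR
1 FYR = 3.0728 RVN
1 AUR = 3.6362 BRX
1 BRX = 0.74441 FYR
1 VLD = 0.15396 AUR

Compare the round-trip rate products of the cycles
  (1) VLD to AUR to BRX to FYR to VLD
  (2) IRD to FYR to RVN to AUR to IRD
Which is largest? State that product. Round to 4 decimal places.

(1) 0.15396 × 3.6362 × 0.74441 × 2.6524 = 1.10537
(2) 1.19 × 3.0728 × 0.12009 × 2.04 = 0.89581
Highest is cycle (1) at 1.1054 (>1, arbitrage).

1.1054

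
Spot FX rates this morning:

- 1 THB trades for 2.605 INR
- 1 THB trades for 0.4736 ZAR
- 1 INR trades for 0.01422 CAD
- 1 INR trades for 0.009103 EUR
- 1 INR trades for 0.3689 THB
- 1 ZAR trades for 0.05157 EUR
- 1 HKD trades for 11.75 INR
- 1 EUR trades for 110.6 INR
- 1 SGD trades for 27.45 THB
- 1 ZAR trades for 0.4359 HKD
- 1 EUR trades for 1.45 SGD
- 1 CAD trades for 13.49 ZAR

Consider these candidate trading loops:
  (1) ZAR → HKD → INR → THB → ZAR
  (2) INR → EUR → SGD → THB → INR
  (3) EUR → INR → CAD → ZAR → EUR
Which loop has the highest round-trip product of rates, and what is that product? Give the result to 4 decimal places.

1.0941

(1) 0.4359 × 11.75 × 0.3689 × 0.4736 = 0.89484
(2) 0.009103 × 1.45 × 27.45 × 2.605 = 0.94385
(3) 110.6 × 0.01422 × 13.49 × 0.05157 = 1.09412
Highest is cycle (3) at 1.0941 (>1, arbitrage).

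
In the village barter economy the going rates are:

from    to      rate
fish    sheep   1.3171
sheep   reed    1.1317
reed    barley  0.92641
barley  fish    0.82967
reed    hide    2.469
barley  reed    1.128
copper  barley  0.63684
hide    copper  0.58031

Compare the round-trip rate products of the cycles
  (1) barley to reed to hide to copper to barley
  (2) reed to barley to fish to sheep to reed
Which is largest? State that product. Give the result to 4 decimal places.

(1) 1.128 × 2.469 × 0.58031 × 0.63684 = 1.02925
(2) 0.92641 × 0.82967 × 1.3171 × 1.1317 = 1.14567
Highest is cycle (2) at 1.1457 (>1, arbitrage).

1.1457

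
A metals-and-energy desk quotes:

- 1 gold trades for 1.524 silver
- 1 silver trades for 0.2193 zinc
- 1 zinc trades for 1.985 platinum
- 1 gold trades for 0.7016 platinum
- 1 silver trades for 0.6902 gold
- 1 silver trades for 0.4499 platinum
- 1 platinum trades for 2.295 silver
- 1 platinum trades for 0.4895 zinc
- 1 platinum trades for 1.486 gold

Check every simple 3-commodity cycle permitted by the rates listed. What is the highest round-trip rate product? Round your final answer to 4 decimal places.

gold→platinum→silver→gold: 0.7016 × 2.295 × 0.6902 = 1.11134
gold→silver→platinum→gold: 1.524 × 0.4499 × 1.486 = 1.01887
zinc→platinum→silver→zinc: 1.985 × 2.295 × 0.2193 = 0.99904
Maximum is gold→platinum→silver→gold at 1.1113; arbitrage exists.

1.1113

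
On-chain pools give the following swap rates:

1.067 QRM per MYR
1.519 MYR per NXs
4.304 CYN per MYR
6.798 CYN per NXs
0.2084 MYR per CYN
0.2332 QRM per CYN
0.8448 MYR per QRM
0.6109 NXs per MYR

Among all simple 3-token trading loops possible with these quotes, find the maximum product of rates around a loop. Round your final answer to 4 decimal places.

CYN→MYR→NXs→CYN: 0.2084 × 0.6109 × 6.798 = 0.86546
CYN→QRM→MYR→CYN: 0.2332 × 0.8448 × 4.304 = 0.84792
Maximum is CYN→MYR→NXs→CYN at 0.8655; no arbitrage — every cycle loses value.

0.8655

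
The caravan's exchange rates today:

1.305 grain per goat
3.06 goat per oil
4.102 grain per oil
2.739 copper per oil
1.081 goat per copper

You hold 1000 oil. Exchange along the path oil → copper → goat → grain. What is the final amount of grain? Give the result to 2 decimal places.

3863.92

1000 oil × 2.739 = 2739 copper
2739 copper × 1.081 = 2960.859 goat
2960.859 goat × 1.305 = 3863.920995 grain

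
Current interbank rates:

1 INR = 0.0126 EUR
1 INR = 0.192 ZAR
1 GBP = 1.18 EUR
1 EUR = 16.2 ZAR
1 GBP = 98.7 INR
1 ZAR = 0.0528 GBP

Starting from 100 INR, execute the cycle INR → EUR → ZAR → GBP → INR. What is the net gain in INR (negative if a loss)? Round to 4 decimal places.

6.3743

100 INR × 0.0126 = 1.26 EUR
1.26 EUR × 16.2 = 20.412 ZAR
20.412 ZAR × 0.0528 = 1.0777536 GBP
1.0777536 GBP × 98.7 = 106.37428032 INR
Net change: 106.37428032 − 100 = 6.37428032 INR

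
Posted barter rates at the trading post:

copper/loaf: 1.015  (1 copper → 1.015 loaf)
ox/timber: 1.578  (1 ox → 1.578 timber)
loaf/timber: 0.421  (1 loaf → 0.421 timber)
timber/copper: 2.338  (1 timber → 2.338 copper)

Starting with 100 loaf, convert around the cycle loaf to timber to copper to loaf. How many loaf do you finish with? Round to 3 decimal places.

99.906

100 loaf × 0.421 = 42.1 timber
42.1 timber × 2.338 = 98.4298 copper
98.4298 copper × 1.015 = 99.906247 loaf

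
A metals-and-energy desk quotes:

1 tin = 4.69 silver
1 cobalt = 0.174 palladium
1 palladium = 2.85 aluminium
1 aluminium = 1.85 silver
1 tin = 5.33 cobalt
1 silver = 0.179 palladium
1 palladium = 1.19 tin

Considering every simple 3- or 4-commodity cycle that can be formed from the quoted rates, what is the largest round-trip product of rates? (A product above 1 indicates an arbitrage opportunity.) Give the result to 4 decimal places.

1.1036

cobalt→palladium→tin→cobalt: 0.174 × 1.19 × 5.33 = 1.10363
palladium→tin→silver→palladium: 1.19 × 4.69 × 0.179 = 0.99902
palladium→aluminium→silver→palladium: 2.85 × 1.85 × 0.179 = 0.94378
Maximum is cobalt→palladium→tin→cobalt at 1.1036; arbitrage exists.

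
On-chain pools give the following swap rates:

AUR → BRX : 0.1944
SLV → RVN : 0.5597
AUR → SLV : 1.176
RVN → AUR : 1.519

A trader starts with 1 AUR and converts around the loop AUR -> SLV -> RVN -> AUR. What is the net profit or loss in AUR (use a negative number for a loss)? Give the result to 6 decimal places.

1 AUR × 1.176 = 1.176 SLV
1.176 SLV × 0.5597 = 0.6582072 RVN
0.6582072 RVN × 1.519 = 0.9998167368 AUR
Net change: 0.9998167368 − 1 = -0.0001832632 AUR

-0.000183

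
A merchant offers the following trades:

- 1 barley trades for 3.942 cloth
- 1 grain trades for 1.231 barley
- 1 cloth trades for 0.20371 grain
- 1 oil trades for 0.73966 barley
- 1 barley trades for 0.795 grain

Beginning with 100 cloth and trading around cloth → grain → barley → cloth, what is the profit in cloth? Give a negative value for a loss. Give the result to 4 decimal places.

100 cloth × 0.20371 = 20.371 grain
20.371 grain × 1.231 = 25.076701 barley
25.076701 barley × 3.942 = 98.852355342 cloth
Net change: 98.852355342 − 100 = -1.147644658 cloth

-1.1476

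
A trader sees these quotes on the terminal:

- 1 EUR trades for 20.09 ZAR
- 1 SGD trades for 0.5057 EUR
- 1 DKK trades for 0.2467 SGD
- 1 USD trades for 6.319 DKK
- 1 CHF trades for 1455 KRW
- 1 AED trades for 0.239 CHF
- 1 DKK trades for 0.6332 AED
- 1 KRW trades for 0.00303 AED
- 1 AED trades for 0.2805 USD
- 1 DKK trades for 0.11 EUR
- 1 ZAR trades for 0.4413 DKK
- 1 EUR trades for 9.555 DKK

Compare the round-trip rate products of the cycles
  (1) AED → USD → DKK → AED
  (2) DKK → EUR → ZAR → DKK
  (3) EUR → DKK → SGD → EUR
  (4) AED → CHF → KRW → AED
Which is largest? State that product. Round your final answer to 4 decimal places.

(1) 0.2805 × 6.319 × 0.6332 = 1.12233
(2) 0.11 × 20.09 × 0.4413 = 0.97523
(3) 9.555 × 0.2467 × 0.5057 = 1.19205
(4) 0.239 × 1455 × 0.00303 = 1.05367
Highest is cycle (3) at 1.1920 (>1, arbitrage).

1.1920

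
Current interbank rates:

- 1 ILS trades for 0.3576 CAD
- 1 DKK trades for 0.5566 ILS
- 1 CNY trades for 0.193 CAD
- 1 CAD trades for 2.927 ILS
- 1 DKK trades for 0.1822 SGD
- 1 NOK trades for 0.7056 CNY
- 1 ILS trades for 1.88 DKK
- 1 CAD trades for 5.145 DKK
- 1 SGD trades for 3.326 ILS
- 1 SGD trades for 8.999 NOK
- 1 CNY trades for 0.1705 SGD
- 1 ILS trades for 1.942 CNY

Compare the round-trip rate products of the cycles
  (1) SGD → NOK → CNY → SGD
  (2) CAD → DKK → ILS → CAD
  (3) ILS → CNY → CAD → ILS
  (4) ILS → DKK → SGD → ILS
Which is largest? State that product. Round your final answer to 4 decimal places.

(1) 8.999 × 0.7056 × 0.1705 = 1.08262
(2) 5.145 × 0.5566 × 0.3576 = 1.02406
(3) 1.942 × 0.193 × 2.927 = 1.09706
(4) 1.88 × 0.1822 × 3.326 = 1.13927
Highest is cycle (4) at 1.1393 (>1, arbitrage).

1.1393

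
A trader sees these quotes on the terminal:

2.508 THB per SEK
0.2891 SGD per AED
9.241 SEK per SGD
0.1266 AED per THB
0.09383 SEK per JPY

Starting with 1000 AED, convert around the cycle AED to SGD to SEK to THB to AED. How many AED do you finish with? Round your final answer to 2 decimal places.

1000 AED × 0.2891 = 289.1 SGD
289.1 SGD × 9.241 = 2671.5731 SEK
2671.5731 SEK × 2.508 = 6700.3053348 THB
6700.3053348 THB × 0.1266 = 848.25865538568 AED

848.26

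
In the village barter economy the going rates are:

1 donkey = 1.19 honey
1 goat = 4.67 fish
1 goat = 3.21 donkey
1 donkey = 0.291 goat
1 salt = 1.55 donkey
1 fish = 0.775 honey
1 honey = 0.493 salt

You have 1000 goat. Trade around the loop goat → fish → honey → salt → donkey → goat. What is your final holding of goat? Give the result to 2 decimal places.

804.80

1000 goat × 4.67 = 4670 fish
4670 fish × 0.775 = 3619.25 honey
3619.25 honey × 0.493 = 1784.29025 salt
1784.29025 salt × 1.55 = 2765.6498875 donkey
2765.6498875 donkey × 0.291 = 804.8041172625 goat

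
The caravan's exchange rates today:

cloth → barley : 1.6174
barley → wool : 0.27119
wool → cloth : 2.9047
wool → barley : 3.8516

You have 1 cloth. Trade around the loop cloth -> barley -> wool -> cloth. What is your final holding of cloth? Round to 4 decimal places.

1 cloth × 1.6174 = 1.6174 barley
1.6174 barley × 0.27119 = 0.438622706 wool
0.438622706 wool × 2.9047 = 1.2740673741182 cloth

1.2741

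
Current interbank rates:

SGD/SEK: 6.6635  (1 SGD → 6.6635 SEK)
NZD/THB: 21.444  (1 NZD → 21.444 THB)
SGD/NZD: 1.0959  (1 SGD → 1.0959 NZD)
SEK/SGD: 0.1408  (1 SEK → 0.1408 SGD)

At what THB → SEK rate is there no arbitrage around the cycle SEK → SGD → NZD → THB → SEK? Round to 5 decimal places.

Known legs of the cycle: 0.1408 × 1.0959 × 21.444 = 3.30886752768
For no arbitrage the full-cycle product must be 1, so the missing rate is 1 / 3.30886752768 ≈ 0.3022182.

0.30222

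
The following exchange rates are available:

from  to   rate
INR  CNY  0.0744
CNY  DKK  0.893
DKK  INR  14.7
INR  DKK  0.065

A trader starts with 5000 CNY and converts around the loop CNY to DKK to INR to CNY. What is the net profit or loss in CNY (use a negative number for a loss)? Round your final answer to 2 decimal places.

-116.72

5000 CNY × 0.893 = 4465 DKK
4465 DKK × 14.7 = 65635.5 INR
65635.5 INR × 0.0744 = 4883.2812 CNY
Net change: 4883.2812 − 5000 = -116.7188 CNY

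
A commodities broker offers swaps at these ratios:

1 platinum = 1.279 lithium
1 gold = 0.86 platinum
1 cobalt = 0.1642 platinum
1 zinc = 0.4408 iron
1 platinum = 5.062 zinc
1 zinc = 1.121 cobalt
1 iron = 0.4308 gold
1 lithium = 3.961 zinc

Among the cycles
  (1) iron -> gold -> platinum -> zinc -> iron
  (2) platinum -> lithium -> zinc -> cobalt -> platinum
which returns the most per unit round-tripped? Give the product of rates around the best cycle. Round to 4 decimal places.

(1) 0.4308 × 0.86 × 5.062 × 0.4408 = 0.82668
(2) 1.279 × 3.961 × 1.121 × 0.1642 = 0.93251
Highest is cycle (2) at 0.9325 (≤1, no arbitrage).

0.9325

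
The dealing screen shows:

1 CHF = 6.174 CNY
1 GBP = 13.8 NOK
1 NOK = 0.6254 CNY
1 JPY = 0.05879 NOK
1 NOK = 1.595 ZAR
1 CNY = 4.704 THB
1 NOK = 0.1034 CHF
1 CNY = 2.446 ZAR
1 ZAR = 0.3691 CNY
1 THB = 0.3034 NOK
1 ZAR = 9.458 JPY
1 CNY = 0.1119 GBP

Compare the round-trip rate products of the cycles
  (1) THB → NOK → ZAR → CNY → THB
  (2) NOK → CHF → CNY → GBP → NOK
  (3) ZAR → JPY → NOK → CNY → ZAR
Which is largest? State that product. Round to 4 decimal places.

0.9858

(1) 0.3034 × 1.595 × 0.3691 × 4.704 = 0.84021
(2) 0.1034 × 6.174 × 0.1119 × 13.8 = 0.98582
(3) 9.458 × 0.05879 × 0.6254 × 2.446 = 0.85058
Highest is cycle (2) at 0.9858 (≤1, no arbitrage).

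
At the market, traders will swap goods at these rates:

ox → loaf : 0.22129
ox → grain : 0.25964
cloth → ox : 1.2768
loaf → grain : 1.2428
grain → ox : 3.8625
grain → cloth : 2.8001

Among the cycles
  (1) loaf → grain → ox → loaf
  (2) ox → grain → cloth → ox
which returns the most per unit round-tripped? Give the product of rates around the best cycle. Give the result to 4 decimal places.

1.0623

(1) 1.2428 × 3.8625 × 0.22129 = 1.06226
(2) 0.25964 × 2.8001 × 1.2768 = 0.92826
Highest is cycle (1) at 1.0623 (>1, arbitrage).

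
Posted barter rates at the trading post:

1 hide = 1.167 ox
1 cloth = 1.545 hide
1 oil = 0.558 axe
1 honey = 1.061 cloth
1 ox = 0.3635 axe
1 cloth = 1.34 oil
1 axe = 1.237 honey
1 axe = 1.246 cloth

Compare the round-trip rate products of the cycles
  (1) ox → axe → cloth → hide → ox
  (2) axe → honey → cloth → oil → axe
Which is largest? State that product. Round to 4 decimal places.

(1) 0.3635 × 1.246 × 1.545 × 1.167 = 0.81662
(2) 1.237 × 1.061 × 1.34 × 0.558 = 0.98135
Highest is cycle (2) at 0.9814 (≤1, no arbitrage).

0.9814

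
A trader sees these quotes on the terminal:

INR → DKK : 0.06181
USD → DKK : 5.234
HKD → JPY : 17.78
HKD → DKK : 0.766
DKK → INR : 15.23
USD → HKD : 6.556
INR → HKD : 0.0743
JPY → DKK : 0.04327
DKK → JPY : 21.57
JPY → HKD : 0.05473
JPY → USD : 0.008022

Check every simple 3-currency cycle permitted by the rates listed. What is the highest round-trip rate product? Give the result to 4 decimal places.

0.9351

USD→HKD→JPY→USD: 6.556 × 17.78 × 0.008022 = 0.93509
USD→DKK→JPY→USD: 5.234 × 21.57 × 0.008022 = 0.90566
JPY→HKD→DKK→JPY: 0.05473 × 0.766 × 21.57 = 0.90428
INR→HKD→DKK→INR: 0.0743 × 0.766 × 15.23 = 0.86680
Maximum is USD→HKD→JPY→USD at 0.9351; no arbitrage — every cycle loses value.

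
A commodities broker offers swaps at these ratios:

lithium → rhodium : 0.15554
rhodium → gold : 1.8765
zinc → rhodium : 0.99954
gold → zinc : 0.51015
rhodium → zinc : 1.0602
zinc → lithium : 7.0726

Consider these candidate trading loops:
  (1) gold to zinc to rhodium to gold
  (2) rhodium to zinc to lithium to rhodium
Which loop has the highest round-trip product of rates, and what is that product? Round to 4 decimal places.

1.1663

(1) 0.51015 × 0.99954 × 1.8765 = 0.95686
(2) 1.0602 × 7.0726 × 0.15554 = 1.16630
Highest is cycle (2) at 1.1663 (>1, arbitrage).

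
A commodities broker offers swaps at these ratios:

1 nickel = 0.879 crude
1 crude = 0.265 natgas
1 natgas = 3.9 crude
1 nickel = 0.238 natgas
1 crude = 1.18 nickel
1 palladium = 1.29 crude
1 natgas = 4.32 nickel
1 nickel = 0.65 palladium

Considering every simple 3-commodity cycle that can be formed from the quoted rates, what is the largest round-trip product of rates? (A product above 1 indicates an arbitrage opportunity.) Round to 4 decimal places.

natgas→crude→nickel→natgas: 3.9 × 1.18 × 0.238 = 1.09528
natgas→nickel→crude→natgas: 4.32 × 0.879 × 0.265 = 1.00628
crude→nickel→palladium→crude: 1.18 × 0.65 × 1.29 = 0.98943
Maximum is natgas→crude→nickel→natgas at 1.0953; arbitrage exists.

1.0953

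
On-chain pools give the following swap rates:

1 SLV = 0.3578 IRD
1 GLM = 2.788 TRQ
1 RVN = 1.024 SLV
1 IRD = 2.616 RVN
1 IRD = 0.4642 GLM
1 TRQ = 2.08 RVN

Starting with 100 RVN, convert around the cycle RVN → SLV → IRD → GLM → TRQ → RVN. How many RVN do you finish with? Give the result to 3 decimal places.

98.628

100 RVN × 1.024 = 102.4 SLV
102.4 SLV × 0.3578 = 36.63872 IRD
36.63872 IRD × 0.4642 = 17.007693824 GLM
17.007693824 GLM × 2.788 = 47.417450381312 TRQ
47.417450381312 TRQ × 2.08 = 98.62829679312896 RVN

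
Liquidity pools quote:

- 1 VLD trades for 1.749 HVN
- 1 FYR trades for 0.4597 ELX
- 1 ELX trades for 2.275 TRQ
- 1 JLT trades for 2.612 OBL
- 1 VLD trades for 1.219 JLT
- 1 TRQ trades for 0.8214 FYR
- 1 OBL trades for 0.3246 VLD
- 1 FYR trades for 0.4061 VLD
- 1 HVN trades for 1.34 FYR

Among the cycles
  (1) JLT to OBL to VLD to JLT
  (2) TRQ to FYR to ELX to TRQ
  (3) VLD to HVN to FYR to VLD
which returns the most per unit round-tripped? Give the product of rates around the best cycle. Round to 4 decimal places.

1.0335

(1) 2.612 × 0.3246 × 1.219 = 1.03354
(2) 0.8214 × 0.4597 × 2.275 = 0.85903
(3) 1.749 × 1.34 × 0.4061 = 0.95176
Highest is cycle (1) at 1.0335 (>1, arbitrage).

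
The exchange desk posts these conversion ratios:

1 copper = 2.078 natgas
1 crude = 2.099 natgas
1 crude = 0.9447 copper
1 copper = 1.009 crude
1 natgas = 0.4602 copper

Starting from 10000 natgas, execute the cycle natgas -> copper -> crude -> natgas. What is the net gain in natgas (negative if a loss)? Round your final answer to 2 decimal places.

-253.47

10000 natgas × 0.4602 = 4602 copper
4602 copper × 1.009 = 4643.418 crude
4643.418 crude × 2.099 = 9746.534382 natgas
Net change: 9746.534382 − 10000 = -253.465618 natgas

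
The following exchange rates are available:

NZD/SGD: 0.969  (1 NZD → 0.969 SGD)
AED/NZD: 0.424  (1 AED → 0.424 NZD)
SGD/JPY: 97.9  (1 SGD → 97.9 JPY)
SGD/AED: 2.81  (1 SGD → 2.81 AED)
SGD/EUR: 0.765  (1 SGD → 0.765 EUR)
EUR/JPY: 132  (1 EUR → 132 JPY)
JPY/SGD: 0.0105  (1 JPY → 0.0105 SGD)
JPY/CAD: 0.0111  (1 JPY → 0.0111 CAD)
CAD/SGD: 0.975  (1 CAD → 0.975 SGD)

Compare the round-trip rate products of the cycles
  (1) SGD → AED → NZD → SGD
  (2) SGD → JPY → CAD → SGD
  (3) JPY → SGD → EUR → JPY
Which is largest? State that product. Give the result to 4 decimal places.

1.1545

(1) 2.81 × 0.424 × 0.969 = 1.15451
(2) 97.9 × 0.0111 × 0.975 = 1.05952
(3) 0.0105 × 0.765 × 132 = 1.06029
Highest is cycle (1) at 1.1545 (>1, arbitrage).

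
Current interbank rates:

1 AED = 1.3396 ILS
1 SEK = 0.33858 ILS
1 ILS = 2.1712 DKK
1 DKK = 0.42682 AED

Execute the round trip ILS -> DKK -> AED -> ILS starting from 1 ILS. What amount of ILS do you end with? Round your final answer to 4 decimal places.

1.2414

1 ILS × 2.1712 = 2.1712 DKK
2.1712 DKK × 0.42682 = 0.926711584 AED
0.926711584 AED × 1.3396 = 1.2414228379264 ILS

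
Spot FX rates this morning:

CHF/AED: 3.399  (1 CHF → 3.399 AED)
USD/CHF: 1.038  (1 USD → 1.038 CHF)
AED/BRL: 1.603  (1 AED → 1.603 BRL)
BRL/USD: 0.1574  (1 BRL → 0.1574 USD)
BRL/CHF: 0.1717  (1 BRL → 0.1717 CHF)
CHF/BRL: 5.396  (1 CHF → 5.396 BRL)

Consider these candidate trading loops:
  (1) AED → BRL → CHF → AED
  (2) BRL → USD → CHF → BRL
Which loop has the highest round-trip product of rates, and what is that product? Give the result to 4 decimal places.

(1) 1.603 × 0.1717 × 3.399 = 0.93552
(2) 0.1574 × 1.038 × 5.396 = 0.88160
Highest is cycle (1) at 0.9355 (≤1, no arbitrage).

0.9355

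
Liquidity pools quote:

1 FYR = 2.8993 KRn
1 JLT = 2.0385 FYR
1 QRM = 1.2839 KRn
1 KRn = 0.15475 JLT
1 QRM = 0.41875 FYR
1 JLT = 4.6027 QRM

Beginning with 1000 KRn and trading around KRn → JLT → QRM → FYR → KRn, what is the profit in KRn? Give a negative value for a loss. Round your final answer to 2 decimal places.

1000 KRn × 0.15475 = 154.75 JLT
154.75 JLT × 4.6027 = 712.267825 QRM
712.267825 QRM × 0.41875 = 298.26215171875 FYR
298.26215171875 FYR × 2.8993 = 864.751456478171875 KRn
Net change: 864.751456478171875 − 1000 = -135.248543521828125 KRn

-135.25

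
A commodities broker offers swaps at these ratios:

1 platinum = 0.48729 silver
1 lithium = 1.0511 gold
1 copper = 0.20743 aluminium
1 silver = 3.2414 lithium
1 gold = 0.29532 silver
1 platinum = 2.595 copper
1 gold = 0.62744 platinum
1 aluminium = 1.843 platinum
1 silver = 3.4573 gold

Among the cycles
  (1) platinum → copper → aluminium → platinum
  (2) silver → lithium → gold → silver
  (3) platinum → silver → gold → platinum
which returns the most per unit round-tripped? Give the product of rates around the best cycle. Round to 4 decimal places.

1.0571

(1) 2.595 × 0.20743 × 1.843 = 0.99205
(2) 3.2414 × 1.0511 × 0.29532 = 1.00617
(3) 0.48729 × 3.4573 × 0.62744 = 1.05705
Highest is cycle (3) at 1.0571 (>1, arbitrage).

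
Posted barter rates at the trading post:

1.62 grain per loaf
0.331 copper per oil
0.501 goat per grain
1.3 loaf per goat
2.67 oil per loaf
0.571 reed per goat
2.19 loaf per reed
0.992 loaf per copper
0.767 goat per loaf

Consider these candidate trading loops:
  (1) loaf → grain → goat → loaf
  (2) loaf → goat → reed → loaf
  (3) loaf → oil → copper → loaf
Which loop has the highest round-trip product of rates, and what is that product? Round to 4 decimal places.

1.0551

(1) 1.62 × 0.501 × 1.3 = 1.05511
(2) 0.767 × 0.571 × 2.19 = 0.95913
(3) 2.67 × 0.331 × 0.992 = 0.87670
Highest is cycle (1) at 1.0551 (>1, arbitrage).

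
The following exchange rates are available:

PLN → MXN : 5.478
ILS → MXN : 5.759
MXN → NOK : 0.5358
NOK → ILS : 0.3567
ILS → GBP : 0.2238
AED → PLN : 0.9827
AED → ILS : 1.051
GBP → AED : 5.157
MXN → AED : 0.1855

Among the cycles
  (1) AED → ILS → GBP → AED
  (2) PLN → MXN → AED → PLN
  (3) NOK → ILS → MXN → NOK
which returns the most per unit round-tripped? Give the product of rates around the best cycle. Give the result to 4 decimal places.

(1) 1.051 × 0.2238 × 5.157 = 1.21300
(2) 5.478 × 0.1855 × 0.9827 = 0.99859
(3) 0.3567 × 5.759 × 0.5358 = 1.10066
Highest is cycle (1) at 1.2130 (>1, arbitrage).

1.2130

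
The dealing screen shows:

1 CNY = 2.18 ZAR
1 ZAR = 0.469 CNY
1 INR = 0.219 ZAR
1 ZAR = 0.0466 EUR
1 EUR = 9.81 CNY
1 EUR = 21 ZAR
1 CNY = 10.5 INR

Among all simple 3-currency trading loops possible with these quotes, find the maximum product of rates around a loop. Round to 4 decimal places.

CNY→INR→ZAR→CNY: 10.5 × 0.219 × 0.469 = 1.07847
EUR→CNY→ZAR→EUR: 9.81 × 2.18 × 0.0466 = 0.99658
Maximum is CNY→INR→ZAR→CNY at 1.0785; arbitrage exists.

1.0785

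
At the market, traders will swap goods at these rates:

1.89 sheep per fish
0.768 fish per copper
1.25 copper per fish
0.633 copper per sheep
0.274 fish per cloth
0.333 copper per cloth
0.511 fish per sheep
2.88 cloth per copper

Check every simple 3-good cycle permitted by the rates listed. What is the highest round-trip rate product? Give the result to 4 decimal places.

cloth→fish→copper→cloth: 0.274 × 1.25 × 2.88 = 0.98640
copper→fish→sheep→copper: 0.768 × 1.89 × 0.633 = 0.91881
Maximum is cloth→fish→copper→cloth at 0.9864; no arbitrage — every cycle loses value.

0.9864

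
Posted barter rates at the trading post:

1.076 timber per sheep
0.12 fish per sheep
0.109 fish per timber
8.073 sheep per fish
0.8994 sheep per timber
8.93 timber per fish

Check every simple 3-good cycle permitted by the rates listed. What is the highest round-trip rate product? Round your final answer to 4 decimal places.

timber→sheep→fish→timber: 0.8994 × 0.12 × 8.93 = 0.96380
timber→fish→sheep→timber: 0.109 × 8.073 × 1.076 = 0.94683
Maximum is timber→sheep→fish→timber at 0.9638; no arbitrage — every cycle loses value.

0.9638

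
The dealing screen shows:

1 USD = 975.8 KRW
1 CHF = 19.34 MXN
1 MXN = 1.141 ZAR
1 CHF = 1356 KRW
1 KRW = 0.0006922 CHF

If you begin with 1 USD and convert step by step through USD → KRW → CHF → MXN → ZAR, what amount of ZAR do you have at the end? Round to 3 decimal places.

14.905

1 USD × 975.8 = 975.8 KRW
975.8 KRW × 0.0006922 = 0.67544876 CHF
0.67544876 CHF × 19.34 = 13.0631790184 MXN
13.0631790184 MXN × 1.141 = 14.9050872599944 ZAR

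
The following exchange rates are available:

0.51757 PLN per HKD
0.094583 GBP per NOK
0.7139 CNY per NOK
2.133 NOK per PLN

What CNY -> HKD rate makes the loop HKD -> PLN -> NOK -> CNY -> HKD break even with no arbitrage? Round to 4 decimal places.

1.2688

Known legs of the cycle: 0.51757 × 2.133 × 0.7139 = 0.788129044659
For no arbitrage the full-cycle product must be 1, so the missing rate is 1 / 0.788129044659 ≈ 1.268828.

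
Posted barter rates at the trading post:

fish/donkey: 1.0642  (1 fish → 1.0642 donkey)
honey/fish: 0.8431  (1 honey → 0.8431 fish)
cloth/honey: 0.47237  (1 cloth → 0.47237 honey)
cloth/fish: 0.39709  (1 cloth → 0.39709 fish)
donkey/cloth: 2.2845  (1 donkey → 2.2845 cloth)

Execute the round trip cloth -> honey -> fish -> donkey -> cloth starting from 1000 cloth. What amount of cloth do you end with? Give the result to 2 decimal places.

1000 cloth × 0.47237 = 472.37 honey
472.37 honey × 0.8431 = 398.255147 fish
398.255147 fish × 1.0642 = 423.8231274374 donkey
423.8231274374 donkey × 2.2845 = 968.2239346307403 cloth

968.22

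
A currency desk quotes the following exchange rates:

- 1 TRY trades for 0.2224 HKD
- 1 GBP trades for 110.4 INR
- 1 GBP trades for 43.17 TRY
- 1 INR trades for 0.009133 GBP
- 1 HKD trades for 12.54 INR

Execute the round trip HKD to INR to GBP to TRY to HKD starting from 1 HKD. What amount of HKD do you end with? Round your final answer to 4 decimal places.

1 HKD × 12.54 = 12.54 INR
12.54 INR × 0.009133 = 0.11452782 GBP
0.11452782 GBP × 43.17 = 4.9441659894 TRY
4.9441659894 TRY × 0.2224 = 1.09958251604256 HKD

1.0996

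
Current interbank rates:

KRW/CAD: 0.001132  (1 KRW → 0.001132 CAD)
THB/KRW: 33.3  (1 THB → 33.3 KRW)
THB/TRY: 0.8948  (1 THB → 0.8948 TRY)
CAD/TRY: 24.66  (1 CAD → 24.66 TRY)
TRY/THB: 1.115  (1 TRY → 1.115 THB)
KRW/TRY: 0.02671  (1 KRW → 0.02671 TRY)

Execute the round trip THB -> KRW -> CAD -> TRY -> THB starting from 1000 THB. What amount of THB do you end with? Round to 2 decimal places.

1000 THB × 33.3 = 33300 KRW
33300 KRW × 0.001132 = 37.6956 CAD
37.6956 CAD × 24.66 = 929.573496 TRY
929.573496 TRY × 1.115 = 1036.47444804 THB

1036.47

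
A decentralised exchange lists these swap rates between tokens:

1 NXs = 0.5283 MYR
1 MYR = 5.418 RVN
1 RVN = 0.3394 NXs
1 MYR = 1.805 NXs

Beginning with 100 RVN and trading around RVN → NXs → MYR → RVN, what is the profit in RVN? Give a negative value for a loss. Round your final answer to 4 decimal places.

100 RVN × 0.3394 = 33.94 NXs
33.94 NXs × 0.5283 = 17.930502 MYR
17.930502 MYR × 5.418 = 97.147459836 RVN
Net change: 97.147459836 − 100 = -2.852540164 RVN

-2.8525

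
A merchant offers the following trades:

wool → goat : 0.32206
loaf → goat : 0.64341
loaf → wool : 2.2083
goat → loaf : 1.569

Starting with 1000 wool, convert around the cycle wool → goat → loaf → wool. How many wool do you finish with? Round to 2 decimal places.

1000 wool × 0.32206 = 322.06 goat
322.06 goat × 1.569 = 505.31214 loaf
505.31214 loaf × 2.2083 = 1115.880798762 wool

1115.88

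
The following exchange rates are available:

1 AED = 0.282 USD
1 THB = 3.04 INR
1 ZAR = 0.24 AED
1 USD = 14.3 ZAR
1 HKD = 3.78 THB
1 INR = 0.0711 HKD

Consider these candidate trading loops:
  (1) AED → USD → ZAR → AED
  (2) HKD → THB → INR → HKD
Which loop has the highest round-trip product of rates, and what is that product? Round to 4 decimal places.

(1) 0.282 × 14.3 × 0.24 = 0.96782
(2) 3.78 × 3.04 × 0.0711 = 0.81702
Highest is cycle (1) at 0.9678 (≤1, no arbitrage).

0.9678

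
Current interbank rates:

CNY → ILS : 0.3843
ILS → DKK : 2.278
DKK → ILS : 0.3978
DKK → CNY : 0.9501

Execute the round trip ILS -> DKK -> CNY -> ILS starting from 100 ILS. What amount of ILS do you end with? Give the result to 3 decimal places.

83.175

100 ILS × 2.278 = 227.8 DKK
227.8 DKK × 0.9501 = 216.43278 CNY
216.43278 CNY × 0.3843 = 83.175117354 ILS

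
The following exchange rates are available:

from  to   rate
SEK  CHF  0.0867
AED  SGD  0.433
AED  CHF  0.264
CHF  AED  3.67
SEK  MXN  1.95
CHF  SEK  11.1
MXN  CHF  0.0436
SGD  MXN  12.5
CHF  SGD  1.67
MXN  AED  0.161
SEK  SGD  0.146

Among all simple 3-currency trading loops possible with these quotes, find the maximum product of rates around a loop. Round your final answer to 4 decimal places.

0.9437

CHF→SEK→MXN→CHF: 11.1 × 1.95 × 0.0436 = 0.94372
SGD→MXN→CHF→SGD: 12.5 × 0.0436 × 1.67 = 0.91015
AED→SGD→MXN→AED: 0.433 × 12.5 × 0.161 = 0.87141
Maximum is CHF→SEK→MXN→CHF at 0.9437; no arbitrage — every cycle loses value.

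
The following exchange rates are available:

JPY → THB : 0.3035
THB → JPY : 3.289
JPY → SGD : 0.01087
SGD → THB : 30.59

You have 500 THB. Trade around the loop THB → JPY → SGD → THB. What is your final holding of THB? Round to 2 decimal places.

500 THB × 3.289 = 1644.5 JPY
1644.5 JPY × 0.01087 = 17.875715 SGD
17.875715 SGD × 30.59 = 546.81812185 THB

546.82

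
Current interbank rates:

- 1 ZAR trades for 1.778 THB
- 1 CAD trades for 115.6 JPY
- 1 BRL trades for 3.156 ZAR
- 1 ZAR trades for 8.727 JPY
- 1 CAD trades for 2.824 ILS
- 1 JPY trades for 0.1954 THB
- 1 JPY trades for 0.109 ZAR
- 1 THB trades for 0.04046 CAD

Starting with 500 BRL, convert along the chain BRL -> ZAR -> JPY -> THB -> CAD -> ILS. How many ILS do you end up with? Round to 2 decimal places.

500 BRL × 3.156 = 1578 ZAR
1578 ZAR × 8.727 = 13771.206 JPY
13771.206 JPY × 0.1954 = 2690.8936524 THB
2690.8936524 THB × 0.04046 = 108.873557176104 CAD
108.873557176104 CAD × 2.824 = 307.458925465317696 ILS

307.46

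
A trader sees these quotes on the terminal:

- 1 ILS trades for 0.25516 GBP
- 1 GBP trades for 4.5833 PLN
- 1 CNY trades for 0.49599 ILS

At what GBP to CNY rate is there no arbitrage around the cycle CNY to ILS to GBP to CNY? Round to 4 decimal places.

Known legs of the cycle: 0.49599 × 0.25516 = 0.1265568084
For no arbitrage the full-cycle product must be 1, so the missing rate is 1 / 0.1265568084 ≈ 7.901590.

7.9016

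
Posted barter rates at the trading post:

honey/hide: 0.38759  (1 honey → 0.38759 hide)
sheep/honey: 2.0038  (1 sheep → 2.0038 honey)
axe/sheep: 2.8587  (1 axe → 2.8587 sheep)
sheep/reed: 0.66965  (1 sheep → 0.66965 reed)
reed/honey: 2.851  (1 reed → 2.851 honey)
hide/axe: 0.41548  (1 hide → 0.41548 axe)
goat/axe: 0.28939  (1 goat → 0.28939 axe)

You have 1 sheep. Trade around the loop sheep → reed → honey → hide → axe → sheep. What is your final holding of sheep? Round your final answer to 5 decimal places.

0.87889

1 sheep × 0.66965 = 0.66965 reed
0.66965 reed × 2.851 = 1.90917215 honey
1.90917215 honey × 0.38759 = 0.7399760336185 hide
0.7399760336185 hide × 0.41548 = 0.30744524244781438 axe
0.30744524244781438 axe × 2.8587 = 0.878893714585566968106 sheep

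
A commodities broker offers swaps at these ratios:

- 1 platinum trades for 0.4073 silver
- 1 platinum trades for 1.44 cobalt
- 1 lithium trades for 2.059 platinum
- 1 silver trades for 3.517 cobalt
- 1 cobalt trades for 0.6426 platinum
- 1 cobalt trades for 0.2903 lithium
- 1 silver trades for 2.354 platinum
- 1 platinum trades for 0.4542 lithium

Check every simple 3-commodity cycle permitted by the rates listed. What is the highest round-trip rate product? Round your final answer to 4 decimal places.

cobalt→platinum→silver→cobalt: 0.6426 × 0.4073 × 3.517 = 0.92051
cobalt→lithium→platinum→cobalt: 0.2903 × 2.059 × 1.44 = 0.86073
Maximum is cobalt→platinum→silver→cobalt at 0.9205; no arbitrage — every cycle loses value.

0.9205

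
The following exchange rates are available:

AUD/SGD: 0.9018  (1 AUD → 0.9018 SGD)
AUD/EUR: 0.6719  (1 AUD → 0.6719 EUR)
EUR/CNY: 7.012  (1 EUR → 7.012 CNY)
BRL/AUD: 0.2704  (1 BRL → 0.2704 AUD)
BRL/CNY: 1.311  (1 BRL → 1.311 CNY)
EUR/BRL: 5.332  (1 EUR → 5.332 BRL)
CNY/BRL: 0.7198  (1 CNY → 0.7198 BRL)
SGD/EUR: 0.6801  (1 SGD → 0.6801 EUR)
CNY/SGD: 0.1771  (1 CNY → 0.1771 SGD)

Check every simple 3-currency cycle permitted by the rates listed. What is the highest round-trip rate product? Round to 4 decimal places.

0.9687

EUR→BRL→AUD→EUR: 5.332 × 0.2704 × 0.6719 = 0.96873
EUR→CNY→SGD→EUR: 7.012 × 0.1771 × 0.6801 = 0.84457
Maximum is EUR→BRL→AUD→EUR at 0.9687; no arbitrage — every cycle loses value.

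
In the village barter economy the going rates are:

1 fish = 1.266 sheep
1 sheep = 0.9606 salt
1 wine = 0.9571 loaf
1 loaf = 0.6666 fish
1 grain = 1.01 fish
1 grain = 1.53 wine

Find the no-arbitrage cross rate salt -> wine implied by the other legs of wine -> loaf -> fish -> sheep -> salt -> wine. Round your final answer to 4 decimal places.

1.2888

Known legs of the cycle: 0.9571 × 0.6666 × 1.266 × 0.9606 = 0.775887782902056
For no arbitrage the full-cycle product must be 1, so the missing rate is 1 / 0.775887782902056 ≈ 1.288846.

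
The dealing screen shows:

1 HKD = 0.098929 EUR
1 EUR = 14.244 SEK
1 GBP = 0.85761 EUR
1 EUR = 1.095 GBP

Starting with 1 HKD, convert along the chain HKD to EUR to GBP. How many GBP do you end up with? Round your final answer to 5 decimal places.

0.10833

1 HKD × 0.098929 = 0.098929 EUR
0.098929 EUR × 1.095 = 0.108327255 GBP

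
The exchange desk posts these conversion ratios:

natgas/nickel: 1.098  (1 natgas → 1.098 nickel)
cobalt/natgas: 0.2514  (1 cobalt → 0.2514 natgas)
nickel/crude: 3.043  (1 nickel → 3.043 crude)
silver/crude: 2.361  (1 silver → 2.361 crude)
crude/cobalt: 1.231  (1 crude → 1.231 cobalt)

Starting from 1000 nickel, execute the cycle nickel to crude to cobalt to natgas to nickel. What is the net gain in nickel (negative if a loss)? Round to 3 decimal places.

34.017

1000 nickel × 3.043 = 3043 crude
3043 crude × 1.231 = 3745.933 cobalt
3745.933 cobalt × 0.2514 = 941.7275562 natgas
941.7275562 natgas × 1.098 = 1034.0168567076 nickel
Net change: 1034.0168567076 − 1000 = 34.0168567076 nickel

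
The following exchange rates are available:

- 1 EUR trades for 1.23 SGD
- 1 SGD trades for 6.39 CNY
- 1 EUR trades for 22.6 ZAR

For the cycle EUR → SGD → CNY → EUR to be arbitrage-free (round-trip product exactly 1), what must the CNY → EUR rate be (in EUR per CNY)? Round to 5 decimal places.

0.12723

Known legs of the cycle: 1.23 × 6.39 = 7.8597
For no arbitrage the full-cycle product must be 1, so the missing rate is 1 / 7.8597 ≈ 0.1272313.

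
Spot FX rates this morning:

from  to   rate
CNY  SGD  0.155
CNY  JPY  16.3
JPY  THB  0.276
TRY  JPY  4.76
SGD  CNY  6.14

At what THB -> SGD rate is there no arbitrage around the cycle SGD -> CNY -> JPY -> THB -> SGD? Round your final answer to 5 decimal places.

0.03620

Known legs of the cycle: 6.14 × 16.3 × 0.276 = 27.622632
For no arbitrage the full-cycle product must be 1, so the missing rate is 1 / 27.622632 ≈ 0.0362022.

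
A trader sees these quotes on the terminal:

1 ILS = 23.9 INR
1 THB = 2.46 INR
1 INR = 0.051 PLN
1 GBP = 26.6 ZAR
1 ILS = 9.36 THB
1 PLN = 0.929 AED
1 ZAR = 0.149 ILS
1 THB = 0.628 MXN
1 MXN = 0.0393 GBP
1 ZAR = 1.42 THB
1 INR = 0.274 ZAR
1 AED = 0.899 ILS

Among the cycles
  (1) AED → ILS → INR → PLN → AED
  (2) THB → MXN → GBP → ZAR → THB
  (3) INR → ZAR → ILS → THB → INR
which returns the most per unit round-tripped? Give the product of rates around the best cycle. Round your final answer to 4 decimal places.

(1) 0.899 × 23.9 × 0.051 × 0.929 = 1.01799
(2) 0.628 × 0.0393 × 26.6 × 1.42 = 0.93223
(3) 0.274 × 0.149 × 9.36 × 2.46 = 0.94004
Highest is cycle (1) at 1.0180 (>1, arbitrage).

1.0180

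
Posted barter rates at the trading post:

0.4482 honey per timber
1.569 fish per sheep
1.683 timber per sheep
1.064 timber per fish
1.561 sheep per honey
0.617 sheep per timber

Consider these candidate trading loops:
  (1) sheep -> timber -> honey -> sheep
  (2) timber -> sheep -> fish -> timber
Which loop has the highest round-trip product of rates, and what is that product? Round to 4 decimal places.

1.1775

(1) 1.683 × 0.4482 × 1.561 = 1.17749
(2) 0.617 × 1.569 × 1.064 = 1.03003
Highest is cycle (1) at 1.1775 (>1, arbitrage).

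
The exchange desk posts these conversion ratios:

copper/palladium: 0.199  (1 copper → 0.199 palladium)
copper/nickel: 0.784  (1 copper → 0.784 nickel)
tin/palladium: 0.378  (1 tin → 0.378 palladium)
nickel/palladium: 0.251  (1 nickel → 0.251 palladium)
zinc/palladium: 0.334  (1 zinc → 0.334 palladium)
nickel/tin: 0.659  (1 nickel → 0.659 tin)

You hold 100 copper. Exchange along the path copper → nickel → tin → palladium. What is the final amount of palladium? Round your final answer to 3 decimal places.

19.530

100 copper × 0.784 = 78.4 nickel
78.4 nickel × 0.659 = 51.6656 tin
51.6656 tin × 0.378 = 19.5295968 palladium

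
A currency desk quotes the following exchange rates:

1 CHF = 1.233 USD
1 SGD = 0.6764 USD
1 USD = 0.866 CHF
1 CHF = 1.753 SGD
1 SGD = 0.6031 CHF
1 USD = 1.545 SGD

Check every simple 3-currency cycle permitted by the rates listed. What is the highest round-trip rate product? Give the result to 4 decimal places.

1.1489

SGD→CHF→USD→SGD: 0.6031 × 1.233 × 1.545 = 1.14890
SGD→USD→CHF→SGD: 0.6764 × 0.866 × 1.753 = 1.02684
Maximum is SGD→CHF→USD→SGD at 1.1489; arbitrage exists.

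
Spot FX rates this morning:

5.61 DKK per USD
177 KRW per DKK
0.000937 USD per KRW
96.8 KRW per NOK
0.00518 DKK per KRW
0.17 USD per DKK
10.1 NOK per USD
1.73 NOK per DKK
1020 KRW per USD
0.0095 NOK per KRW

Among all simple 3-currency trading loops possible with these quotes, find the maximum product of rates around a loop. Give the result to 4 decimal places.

0.9304

DKK→KRW→USD→DKK: 177 × 0.000937 × 5.61 = 0.93041
KRW→USD→NOK→KRW: 0.000937 × 10.1 × 96.8 = 0.91609
DKK→USD→KRW→DKK: 0.17 × 1020 × 0.00518 = 0.89821
DKK→NOK→KRW→DKK: 1.73 × 96.8 × 0.00518 = 0.86746
Maximum is DKK→KRW→USD→DKK at 0.9304; no arbitrage — every cycle loses value.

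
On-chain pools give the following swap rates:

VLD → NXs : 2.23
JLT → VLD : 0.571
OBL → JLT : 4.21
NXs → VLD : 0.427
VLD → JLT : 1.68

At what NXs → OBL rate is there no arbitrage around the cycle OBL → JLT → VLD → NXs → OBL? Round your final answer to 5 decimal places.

Known legs of the cycle: 4.21 × 0.571 × 2.23 = 5.3607193
For no arbitrage the full-cycle product must be 1, so the missing rate is 1 / 5.3607193 ≈ 0.1865421.

0.18654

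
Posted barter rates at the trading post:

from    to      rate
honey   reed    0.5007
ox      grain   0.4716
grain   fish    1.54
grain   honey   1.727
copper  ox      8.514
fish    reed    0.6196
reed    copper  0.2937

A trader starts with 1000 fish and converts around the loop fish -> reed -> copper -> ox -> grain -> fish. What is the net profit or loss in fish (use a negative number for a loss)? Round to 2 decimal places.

125.24

1000 fish × 0.6196 = 619.6 reed
619.6 reed × 0.2937 = 181.97652 copper
181.97652 copper × 8.514 = 1549.34809128 ox
1549.34809128 ox × 0.4716 = 730.672559847648 grain
730.672559847648 grain × 1.54 = 1125.23574216537792 fish
Net change: 1125.23574216537792 − 1000 = 125.23574216537792 fish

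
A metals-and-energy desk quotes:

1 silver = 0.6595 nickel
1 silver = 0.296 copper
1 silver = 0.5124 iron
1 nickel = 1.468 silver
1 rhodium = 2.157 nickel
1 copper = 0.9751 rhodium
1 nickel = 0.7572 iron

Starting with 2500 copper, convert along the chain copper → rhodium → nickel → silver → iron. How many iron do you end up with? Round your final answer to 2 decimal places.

2500 copper × 0.9751 = 2437.75 rhodium
2437.75 rhodium × 2.157 = 5258.22675 nickel
5258.22675 nickel × 1.468 = 7719.076869 silver
7719.076869 silver × 0.5124 = 3955.2549876756 iron

3955.25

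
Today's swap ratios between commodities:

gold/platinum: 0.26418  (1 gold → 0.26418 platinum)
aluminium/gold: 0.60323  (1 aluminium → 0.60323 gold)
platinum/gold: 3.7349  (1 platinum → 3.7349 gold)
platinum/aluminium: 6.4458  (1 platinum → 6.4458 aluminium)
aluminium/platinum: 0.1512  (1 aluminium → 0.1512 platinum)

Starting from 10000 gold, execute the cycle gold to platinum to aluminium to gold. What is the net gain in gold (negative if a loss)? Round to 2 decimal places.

10000 gold × 0.26418 = 2641.8 platinum
2641.8 platinum × 6.4458 = 17028.51444 aluminium
17028.51444 aluminium × 0.60323 = 10272.1107656412 gold
Net change: 10272.1107656412 − 10000 = 272.1107656412 gold

272.11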